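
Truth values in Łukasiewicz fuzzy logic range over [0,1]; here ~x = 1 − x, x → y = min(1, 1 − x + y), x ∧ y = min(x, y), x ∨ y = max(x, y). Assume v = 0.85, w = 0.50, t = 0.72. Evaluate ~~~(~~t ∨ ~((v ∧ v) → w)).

0.28

~t = 1 − 0.72 = 0.28
~~t = 1 − 0.28 = 0.72
v ∧ v = min(0.85, 0.85) = 0.85
(v ∧ v) → w = min(1, 1 − 0.85 + 0.50) = min(1, 0.65) = 0.65
~((v ∧ v) → w) = 1 − 0.65 = 0.35
~~t ∨ ~((v ∧ v) → w) = max(0.72, 0.35) = 0.72
~(~~t ∨ ~((v ∧ v) → w)) = 1 − 0.72 = 0.28
~~(~~t ∨ ~((v ∧ v) → w)) = 1 − 0.28 = 0.72
~~~(~~t ∨ ~((v ∧ v) → w)) = 1 − 0.72 = 0.28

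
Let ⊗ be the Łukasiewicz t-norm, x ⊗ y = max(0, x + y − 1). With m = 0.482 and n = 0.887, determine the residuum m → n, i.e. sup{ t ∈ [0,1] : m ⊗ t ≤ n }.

1.000

The residuum of the Łukasiewicz t-norm gives the supremum: min(1, 1 − 0.482 + 0.887).
1 − 0.482 + 0.887 = 1.405, so t = min(1, 1.405) = 1.000.
Check: 0.482 ⊗ 1.000 = max(0, 0.482) = 0.482 ≤ 0.887.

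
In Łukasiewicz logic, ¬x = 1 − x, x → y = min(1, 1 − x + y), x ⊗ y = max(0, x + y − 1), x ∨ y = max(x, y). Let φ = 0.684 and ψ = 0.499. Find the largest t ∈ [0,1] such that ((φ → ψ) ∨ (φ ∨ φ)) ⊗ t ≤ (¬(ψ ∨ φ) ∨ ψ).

φ → ψ = min(1, 1 − 0.684 + 0.499) = min(1, 0.815) = 0.815
φ ∨ φ = max(0.684, 0.684) = 0.684
(φ → ψ) ∨ (φ ∨ φ) = max(0.815, 0.684) = 0.815
So the left factor is (φ → ψ) ∨ (φ ∨ φ) = 0.815.
ψ ∨ φ = max(0.499, 0.684) = 0.684
¬(ψ ∨ φ) = 1 − 0.684 = 0.316
¬(ψ ∨ φ) ∨ ψ = max(0.316, 0.499) = 0.499
So the right-hand bound is ¬(ψ ∨ φ) ∨ ψ = 0.499.
The residuum of the Łukasiewicz t-norm gives the supremum: min(1, 1 − 0.815 + 0.499).
1 − 0.815 + 0.499 = 0.684, so t = min(1, 0.684) = 0.684.
Check: 0.815 ⊗ 0.684 = max(0, 0.499) = 0.499 ≤ 0.499.

0.684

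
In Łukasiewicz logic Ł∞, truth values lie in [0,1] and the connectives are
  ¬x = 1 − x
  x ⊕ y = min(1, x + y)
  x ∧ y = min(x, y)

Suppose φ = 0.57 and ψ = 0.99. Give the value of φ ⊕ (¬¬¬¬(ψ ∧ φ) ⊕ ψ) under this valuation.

1.00

ψ ∧ φ = min(0.99, 0.57) = 0.57
¬(ψ ∧ φ) = 1 − 0.57 = 0.43
¬¬(ψ ∧ φ) = 1 − 0.43 = 0.57
¬¬¬(ψ ∧ φ) = 1 − 0.57 = 0.43
¬¬¬¬(ψ ∧ φ) = 1 − 0.43 = 0.57
¬¬¬¬(ψ ∧ φ) ⊕ ψ = min(1, 0.57 + 0.99) = min(1, 1.56) = 1.00
φ ⊕ (¬¬¬¬(ψ ∧ φ) ⊕ ψ) = min(1, 0.57 + 1.00) = min(1, 1.57) = 1.00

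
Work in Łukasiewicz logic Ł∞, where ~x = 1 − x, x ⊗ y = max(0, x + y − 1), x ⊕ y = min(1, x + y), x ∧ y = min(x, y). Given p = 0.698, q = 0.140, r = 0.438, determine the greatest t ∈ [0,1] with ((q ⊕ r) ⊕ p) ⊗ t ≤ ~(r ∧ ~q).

q ⊕ r = min(1, 0.140 + 0.438) = min(1, 0.578) = 0.578
(q ⊕ r) ⊕ p = min(1, 0.578 + 0.698) = min(1, 1.276) = 1.000
So the left factor is (q ⊕ r) ⊕ p = 1.000.
~q = 1 − 0.140 = 0.860
r ∧ ~q = min(0.438, 0.860) = 0.438
~(r ∧ ~q) = 1 − 0.438 = 0.562
So the right-hand bound is ~(r ∧ ~q) = 0.562.
The residuum of the Łukasiewicz t-norm gives the supremum: min(1, 1 − 1.000 + 0.562).
1 − 1.000 + 0.562 = 0.562, so t = min(1, 0.562) = 0.562.
Check: 1.000 ⊗ 0.562 = max(0, 0.562) = 0.562 ≤ 0.562.

0.562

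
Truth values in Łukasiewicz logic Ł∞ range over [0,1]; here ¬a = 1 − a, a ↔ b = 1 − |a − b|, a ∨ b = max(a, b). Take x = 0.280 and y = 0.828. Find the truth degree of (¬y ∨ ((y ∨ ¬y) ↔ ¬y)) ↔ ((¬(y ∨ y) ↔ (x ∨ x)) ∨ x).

¬y = 1 − 0.828 = 0.172
y ∨ ¬y = max(0.828, 0.172) = 0.828
(y ∨ ¬y) ↔ ¬y = 1 − |0.828 − 0.172| = 1 − 0.656 = 0.344
¬y ∨ ((y ∨ ¬y) ↔ ¬y) = max(0.172, 0.344) = 0.344
y ∨ y = max(0.828, 0.828) = 0.828
¬(y ∨ y) = 1 − 0.828 = 0.172
x ∨ x = max(0.280, 0.280) = 0.280
¬(y ∨ y) ↔ (x ∨ x) = 1 − |0.172 − 0.280| = 1 − 0.108 = 0.892
(¬(y ∨ y) ↔ (x ∨ x)) ∨ x = max(0.892, 0.280) = 0.892
(¬y ∨ ((y ∨ ¬y) ↔ ¬y)) ↔ ((¬(y ∨ y) ↔ (x ∨ x)) ∨ x) = 1 − |0.344 − 0.892| = 1 − 0.548 = 0.452

0.452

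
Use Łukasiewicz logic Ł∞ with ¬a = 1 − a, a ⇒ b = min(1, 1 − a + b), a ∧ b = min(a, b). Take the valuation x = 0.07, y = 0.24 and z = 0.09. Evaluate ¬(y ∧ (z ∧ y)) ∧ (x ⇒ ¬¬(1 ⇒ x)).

z ∧ y = min(0.09, 0.24) = 0.09
y ∧ (z ∧ y) = min(0.24, 0.09) = 0.09
¬(y ∧ (z ∧ y)) = 1 − 0.09 = 0.91
1 ⇒ x = min(1, 1 − 1.00 + 0.07) = min(1, 0.07) = 0.07
¬(1 ⇒ x) = 1 − 0.07 = 0.93
¬¬(1 ⇒ x) = 1 − 0.93 = 0.07
x ⇒ ¬¬(1 ⇒ x) = min(1, 1 − 0.07 + 0.07) = min(1, 1.00) = 1.00
¬(y ∧ (z ∧ y)) ∧ (x ⇒ ¬¬(1 ⇒ x)) = min(0.91, 1.00) = 0.91

0.91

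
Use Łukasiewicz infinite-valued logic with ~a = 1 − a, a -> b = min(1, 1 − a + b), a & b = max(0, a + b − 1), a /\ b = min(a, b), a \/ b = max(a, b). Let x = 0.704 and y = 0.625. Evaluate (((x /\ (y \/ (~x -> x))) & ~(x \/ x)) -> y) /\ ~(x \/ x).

0.296

~x = 1 − 0.704 = 0.296
~x -> x = min(1, 1 − 0.296 + 0.704) = min(1, 1.408) = 1.000
y \/ (~x -> x) = max(0.625, 1.000) = 1.000
x /\ (y \/ (~x -> x)) = min(0.704, 1.000) = 0.704
x \/ x = max(0.704, 0.704) = 0.704
~(x \/ x) = 1 − 0.704 = 0.296
(x /\ (y \/ (~x -> x))) & ~(x \/ x) = max(0, 0.704 + 0.296 − 1) = max(0, 0.000) = 0.000
((x /\ (y \/ (~x -> x))) & ~(x \/ x)) -> y = min(1, 1 − 0.000 + 0.625) = min(1, 1.625) = 1.000
(((x /\ (y \/ (~x -> x))) & ~(x \/ x)) -> y) /\ ~(x \/ x) = min(1.000, 0.296) = 0.296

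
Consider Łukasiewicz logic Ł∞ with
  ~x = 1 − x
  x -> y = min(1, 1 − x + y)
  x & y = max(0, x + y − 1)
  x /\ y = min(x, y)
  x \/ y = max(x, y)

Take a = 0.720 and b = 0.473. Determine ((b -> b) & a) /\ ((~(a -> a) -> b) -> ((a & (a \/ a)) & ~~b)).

0.000

b -> b = min(1, 1 − 0.473 + 0.473) = min(1, 1.000) = 1.000
(b -> b) & a = max(0, 1.000 + 0.720 − 1) = max(0, 0.720) = 0.720
a -> a = min(1, 1 − 0.720 + 0.720) = min(1, 1.000) = 1.000
~(a -> a) = 1 − 1.000 = 0.000
~(a -> a) -> b = min(1, 1 − 0.000 + 0.473) = min(1, 1.473) = 1.000
a \/ a = max(0.720, 0.720) = 0.720
a & (a \/ a) = max(0, 0.720 + 0.720 − 1) = max(0, 0.440) = 0.440
~b = 1 − 0.473 = 0.527
~~b = 1 − 0.527 = 0.473
(a & (a \/ a)) & ~~b = max(0, 0.440 + 0.473 − 1) = max(0, -0.087) = 0.000
(~(a -> a) -> b) -> ((a & (a \/ a)) & ~~b) = min(1, 1 − 1.000 + 0.000) = min(1, 0.000) = 0.000
((b -> b) & a) /\ ((~(a -> a) -> b) -> ((a & (a \/ a)) & ~~b)) = min(0.720, 0.000) = 0.000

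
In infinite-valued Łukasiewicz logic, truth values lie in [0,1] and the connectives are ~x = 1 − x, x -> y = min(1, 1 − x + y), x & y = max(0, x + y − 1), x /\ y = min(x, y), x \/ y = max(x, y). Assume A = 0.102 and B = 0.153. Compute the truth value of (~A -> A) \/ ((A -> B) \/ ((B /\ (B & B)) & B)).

~A = 1 − 0.102 = 0.898
~A -> A = min(1, 1 − 0.898 + 0.102) = min(1, 0.204) = 0.204
A -> B = min(1, 1 − 0.102 + 0.153) = min(1, 1.051) = 1.000
B & B = max(0, 0.153 + 0.153 − 1) = max(0, -0.694) = 0.000
B /\ (B & B) = min(0.153, 0.000) = 0.000
(B /\ (B & B)) & B = max(0, 0.000 + 0.153 − 1) = max(0, -0.847) = 0.000
(A -> B) \/ ((B /\ (B & B)) & B) = max(1.000, 0.000) = 1.000
(~A -> A) \/ ((A -> B) \/ ((B /\ (B & B)) & B)) = max(0.204, 1.000) = 1.000

1.000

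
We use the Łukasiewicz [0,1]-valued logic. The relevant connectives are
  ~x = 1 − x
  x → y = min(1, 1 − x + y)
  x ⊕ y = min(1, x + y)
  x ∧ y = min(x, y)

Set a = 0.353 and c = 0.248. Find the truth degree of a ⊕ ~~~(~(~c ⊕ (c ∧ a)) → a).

~c = 1 − 0.248 = 0.752
c ∧ a = min(0.248, 0.353) = 0.248
~c ⊕ (c ∧ a) = min(1, 0.752 + 0.248) = min(1, 1.000) = 1.000
~(~c ⊕ (c ∧ a)) = 1 − 1.000 = 0.000
~(~c ⊕ (c ∧ a)) → a = min(1, 1 − 0.000 + 0.353) = min(1, 1.353) = 1.000
~(~(~c ⊕ (c ∧ a)) → a) = 1 − 1.000 = 0.000
~~(~(~c ⊕ (c ∧ a)) → a) = 1 − 0.000 = 1.000
~~~(~(~c ⊕ (c ∧ a)) → a) = 1 − 1.000 = 0.000
a ⊕ ~~~(~(~c ⊕ (c ∧ a)) → a) = min(1, 0.353 + 0.000) = min(1, 0.353) = 0.353

0.353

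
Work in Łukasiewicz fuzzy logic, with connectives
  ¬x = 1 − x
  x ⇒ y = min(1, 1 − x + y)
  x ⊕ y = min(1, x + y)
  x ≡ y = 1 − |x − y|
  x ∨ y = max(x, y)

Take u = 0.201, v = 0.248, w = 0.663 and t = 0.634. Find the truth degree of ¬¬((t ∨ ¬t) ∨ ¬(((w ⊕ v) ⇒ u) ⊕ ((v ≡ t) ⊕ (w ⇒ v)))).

¬t = 1 − 0.634 = 0.366
t ∨ ¬t = max(0.634, 0.366) = 0.634
w ⊕ v = min(1, 0.663 + 0.248) = min(1, 0.911) = 0.911
(w ⊕ v) ⇒ u = min(1, 1 − 0.911 + 0.201) = min(1, 0.290) = 0.290
v ≡ t = 1 − |0.248 − 0.634| = 1 − 0.386 = 0.614
w ⇒ v = min(1, 1 − 0.663 + 0.248) = min(1, 0.585) = 0.585
(v ≡ t) ⊕ (w ⇒ v) = min(1, 0.614 + 0.585) = min(1, 1.199) = 1.000
((w ⊕ v) ⇒ u) ⊕ ((v ≡ t) ⊕ (w ⇒ v)) = min(1, 0.290 + 1.000) = min(1, 1.290) = 1.000
¬(((w ⊕ v) ⇒ u) ⊕ ((v ≡ t) ⊕ (w ⇒ v))) = 1 − 1.000 = 0.000
(t ∨ ¬t) ∨ ¬(((w ⊕ v) ⇒ u) ⊕ ((v ≡ t) ⊕ (w ⇒ v))) = max(0.634, 0.000) = 0.634
¬((t ∨ ¬t) ∨ ¬(((w ⊕ v) ⇒ u) ⊕ ((v ≡ t) ⊕ (w ⇒ v)))) = 1 − 0.634 = 0.366
¬¬((t ∨ ¬t) ∨ ¬(((w ⊕ v) ⇒ u) ⊕ ((v ≡ t) ⊕ (w ⇒ v)))) = 1 − 0.366 = 0.634

0.634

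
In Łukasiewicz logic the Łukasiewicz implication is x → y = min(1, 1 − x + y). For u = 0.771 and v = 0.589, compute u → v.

u → v = min(1, 1 − 0.771 + 0.589) = min(1, 0.818) = 0.818
For comparison, the Gödel implication (1 if x ≤ y else y) would give 0.589.

0.818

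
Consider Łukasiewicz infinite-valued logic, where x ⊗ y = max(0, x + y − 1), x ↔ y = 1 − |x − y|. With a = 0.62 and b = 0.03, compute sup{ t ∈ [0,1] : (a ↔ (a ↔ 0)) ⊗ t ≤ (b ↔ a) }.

0.65

a ↔ 0 = 1 − |0.62 − 0.00| = 1 − 0.62 = 0.38
a ↔ (a ↔ 0) = 1 − |0.62 − 0.38| = 1 − 0.24 = 0.76
So the left factor is a ↔ (a ↔ 0) = 0.76.
b ↔ a = 1 − |0.03 − 0.62| = 1 − 0.59 = 0.41
So the right-hand bound is b ↔ a = 0.41.
The residuum of the Łukasiewicz t-norm gives the supremum: min(1, 1 − 0.76 + 0.41).
1 − 0.76 + 0.41 = 0.65, so t = min(1, 0.65) = 0.65.
Check: 0.76 ⊗ 0.65 = max(0, 0.41) = 0.41 ≤ 0.41.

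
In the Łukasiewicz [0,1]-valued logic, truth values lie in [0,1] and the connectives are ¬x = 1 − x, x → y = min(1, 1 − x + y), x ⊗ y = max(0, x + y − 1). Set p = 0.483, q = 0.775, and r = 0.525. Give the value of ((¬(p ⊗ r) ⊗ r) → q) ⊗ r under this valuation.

p ⊗ r = max(0, 0.483 + 0.525 − 1) = max(0, 0.008) = 0.008
¬(p ⊗ r) = 1 − 0.008 = 0.992
¬(p ⊗ r) ⊗ r = max(0, 0.992 + 0.525 − 1) = max(0, 0.517) = 0.517
(¬(p ⊗ r) ⊗ r) → q = min(1, 1 − 0.517 + 0.775) = min(1, 1.258) = 1.000
((¬(p ⊗ r) ⊗ r) → q) ⊗ r = max(0, 1.000 + 0.525 − 1) = max(0, 0.525) = 0.525

0.525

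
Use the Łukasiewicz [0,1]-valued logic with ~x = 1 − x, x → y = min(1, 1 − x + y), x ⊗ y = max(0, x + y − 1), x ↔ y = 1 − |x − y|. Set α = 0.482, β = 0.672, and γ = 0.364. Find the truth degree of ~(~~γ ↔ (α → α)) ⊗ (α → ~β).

0.482

~γ = 1 − 0.364 = 0.636
~~γ = 1 − 0.636 = 0.364
α → α = min(1, 1 − 0.482 + 0.482) = min(1, 1.000) = 1.000
~~γ ↔ (α → α) = 1 − |0.364 − 1.000| = 1 − 0.636 = 0.364
~(~~γ ↔ (α → α)) = 1 − 0.364 = 0.636
~β = 1 − 0.672 = 0.328
α → ~β = min(1, 1 − 0.482 + 0.328) = min(1, 0.846) = 0.846
~(~~γ ↔ (α → α)) ⊗ (α → ~β) = max(0, 0.636 + 0.846 − 1) = max(0, 0.482) = 0.482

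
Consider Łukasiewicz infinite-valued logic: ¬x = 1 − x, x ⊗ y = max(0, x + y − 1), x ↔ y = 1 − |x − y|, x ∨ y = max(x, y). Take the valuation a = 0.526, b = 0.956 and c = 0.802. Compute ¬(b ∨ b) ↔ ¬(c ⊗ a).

0.372

b ∨ b = max(0.956, 0.956) = 0.956
¬(b ∨ b) = 1 − 0.956 = 0.044
c ⊗ a = max(0, 0.802 + 0.526 − 1) = max(0, 0.328) = 0.328
¬(c ⊗ a) = 1 − 0.328 = 0.672
¬(b ∨ b) ↔ ¬(c ⊗ a) = 1 − |0.044 − 0.672| = 1 − 0.628 = 0.372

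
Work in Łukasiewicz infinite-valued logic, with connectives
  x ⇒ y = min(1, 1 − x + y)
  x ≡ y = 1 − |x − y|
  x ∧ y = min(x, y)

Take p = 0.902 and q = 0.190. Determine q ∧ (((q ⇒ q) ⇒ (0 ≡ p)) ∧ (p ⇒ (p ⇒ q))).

q ⇒ q = min(1, 1 − 0.190 + 0.190) = min(1, 1.000) = 1.000
0 ≡ p = 1 − |0.000 − 0.902| = 1 − 0.902 = 0.098
(q ⇒ q) ⇒ (0 ≡ p) = min(1, 1 − 1.000 + 0.098) = min(1, 0.098) = 0.098
p ⇒ q = min(1, 1 − 0.902 + 0.190) = min(1, 0.288) = 0.288
p ⇒ (p ⇒ q) = min(1, 1 − 0.902 + 0.288) = min(1, 0.386) = 0.386
((q ⇒ q) ⇒ (0 ≡ p)) ∧ (p ⇒ (p ⇒ q)) = min(0.098, 0.386) = 0.098
q ∧ (((q ⇒ q) ⇒ (0 ≡ p)) ∧ (p ⇒ (p ⇒ q))) = min(0.190, 0.098) = 0.098

0.098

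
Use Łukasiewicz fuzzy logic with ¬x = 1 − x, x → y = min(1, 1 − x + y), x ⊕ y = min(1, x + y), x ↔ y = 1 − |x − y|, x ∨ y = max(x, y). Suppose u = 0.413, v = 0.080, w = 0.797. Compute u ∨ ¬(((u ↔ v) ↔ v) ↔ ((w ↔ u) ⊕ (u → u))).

u ↔ v = 1 − |0.413 − 0.080| = 1 − 0.333 = 0.667
(u ↔ v) ↔ v = 1 − |0.667 − 0.080| = 1 − 0.587 = 0.413
w ↔ u = 1 − |0.797 − 0.413| = 1 − 0.384 = 0.616
u → u = min(1, 1 − 0.413 + 0.413) = min(1, 1.000) = 1.000
(w ↔ u) ⊕ (u → u) = min(1, 0.616 + 1.000) = min(1, 1.616) = 1.000
((u ↔ v) ↔ v) ↔ ((w ↔ u) ⊕ (u → u)) = 1 − |0.413 − 1.000| = 1 − 0.587 = 0.413
¬(((u ↔ v) ↔ v) ↔ ((w ↔ u) ⊕ (u → u))) = 1 − 0.413 = 0.587
u ∨ ¬(((u ↔ v) ↔ v) ↔ ((w ↔ u) ⊕ (u → u))) = max(0.413, 0.587) = 0.587

0.587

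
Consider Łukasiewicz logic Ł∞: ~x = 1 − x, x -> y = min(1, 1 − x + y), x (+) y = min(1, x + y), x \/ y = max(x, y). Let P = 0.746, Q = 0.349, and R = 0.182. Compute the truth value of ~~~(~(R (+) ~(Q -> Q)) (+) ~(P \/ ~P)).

0.000

Q -> Q = min(1, 1 − 0.349 + 0.349) = min(1, 1.000) = 1.000
~(Q -> Q) = 1 − 1.000 = 0.000
R (+) ~(Q -> Q) = min(1, 0.182 + 0.000) = min(1, 0.182) = 0.182
~(R (+) ~(Q -> Q)) = 1 − 0.182 = 0.818
~P = 1 − 0.746 = 0.254
P \/ ~P = max(0.746, 0.254) = 0.746
~(P \/ ~P) = 1 − 0.746 = 0.254
~(R (+) ~(Q -> Q)) (+) ~(P \/ ~P) = min(1, 0.818 + 0.254) = min(1, 1.072) = 1.000
~(~(R (+) ~(Q -> Q)) (+) ~(P \/ ~P)) = 1 − 1.000 = 0.000
~~(~(R (+) ~(Q -> Q)) (+) ~(P \/ ~P)) = 1 − 0.000 = 1.000
~~~(~(R (+) ~(Q -> Q)) (+) ~(P \/ ~P)) = 1 − 1.000 = 0.000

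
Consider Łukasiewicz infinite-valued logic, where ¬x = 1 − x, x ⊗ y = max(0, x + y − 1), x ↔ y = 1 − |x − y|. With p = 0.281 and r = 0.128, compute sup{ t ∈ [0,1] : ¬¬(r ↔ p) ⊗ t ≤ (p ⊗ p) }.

0.153

r ↔ p = 1 − |0.128 − 0.281| = 1 − 0.153 = 0.847
¬(r ↔ p) = 1 − 0.847 = 0.153
¬¬(r ↔ p) = 1 − 0.153 = 0.847
So the left factor is ¬¬(r ↔ p) = 0.847.
p ⊗ p = max(0, 0.281 + 0.281 − 1) = max(0, -0.438) = 0.000
So the right-hand bound is p ⊗ p = 0.000.
The residuum of the Łukasiewicz t-norm gives the supremum: min(1, 1 − 0.847 + 0.000).
1 − 0.847 + 0.000 = 0.153, so t = min(1, 0.153) = 0.153.
Check: 0.847 ⊗ 0.153 = max(0, 0.000) = 0.000 ≤ 0.000.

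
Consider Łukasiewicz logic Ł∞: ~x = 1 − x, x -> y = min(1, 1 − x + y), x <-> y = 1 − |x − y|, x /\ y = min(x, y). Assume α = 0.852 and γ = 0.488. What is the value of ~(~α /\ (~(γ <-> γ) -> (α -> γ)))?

0.852

~α = 1 − 0.852 = 0.148
γ <-> γ = 1 − |0.488 − 0.488| = 1 − 0.000 = 1.000
~(γ <-> γ) = 1 − 1.000 = 0.000
α -> γ = min(1, 1 − 0.852 + 0.488) = min(1, 0.636) = 0.636
~(γ <-> γ) -> (α -> γ) = min(1, 1 − 0.000 + 0.636) = min(1, 1.636) = 1.000
~α /\ (~(γ <-> γ) -> (α -> γ)) = min(0.148, 1.000) = 0.148
~(~α /\ (~(γ <-> γ) -> (α -> γ))) = 1 − 0.148 = 0.852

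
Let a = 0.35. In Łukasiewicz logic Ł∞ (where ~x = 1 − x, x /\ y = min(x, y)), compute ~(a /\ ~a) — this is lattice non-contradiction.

0.65

~a = 1 − 0.35 = 0.65
a /\ ~a = min(0.35, 0.65) = 0.35
~(a /\ ~a) = 1 − 0.35 = 0.65
(The value 0.65 < 1 shows this instance is not satisfied; not a Ł∞-tautology — its value is 1 − min(a, 1−a).)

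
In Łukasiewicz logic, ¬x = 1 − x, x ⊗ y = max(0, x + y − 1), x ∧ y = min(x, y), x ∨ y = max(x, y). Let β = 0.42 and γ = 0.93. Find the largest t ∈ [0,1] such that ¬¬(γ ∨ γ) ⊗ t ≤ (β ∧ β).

γ ∨ γ = max(0.93, 0.93) = 0.93
¬(γ ∨ γ) = 1 − 0.93 = 0.07
¬¬(γ ∨ γ) = 1 − 0.07 = 0.93
So the left factor is ¬¬(γ ∨ γ) = 0.93.
β ∧ β = min(0.42, 0.42) = 0.42
So the right-hand bound is β ∧ β = 0.42.
The residuum of the Łukasiewicz t-norm gives the supremum: min(1, 1 − 0.93 + 0.42).
1 − 0.93 + 0.42 = 0.49, so t = min(1, 0.49) = 0.49.
Check: 0.93 ⊗ 0.49 = max(0, 0.42) = 0.42 ≤ 0.42.

0.49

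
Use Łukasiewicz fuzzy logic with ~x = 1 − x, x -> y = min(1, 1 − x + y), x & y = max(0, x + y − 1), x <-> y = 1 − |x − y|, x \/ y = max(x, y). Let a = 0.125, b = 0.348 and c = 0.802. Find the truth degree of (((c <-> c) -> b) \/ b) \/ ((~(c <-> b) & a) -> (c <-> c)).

c <-> c = 1 − |0.802 − 0.802| = 1 − 0.000 = 1.000
(c <-> c) -> b = min(1, 1 − 1.000 + 0.348) = min(1, 0.348) = 0.348
((c <-> c) -> b) \/ b = max(0.348, 0.348) = 0.348
c <-> b = 1 − |0.802 − 0.348| = 1 − 0.454 = 0.546
~(c <-> b) = 1 − 0.546 = 0.454
~(c <-> b) & a = max(0, 0.454 + 0.125 − 1) = max(0, -0.421) = 0.000
(~(c <-> b) & a) -> (c <-> c) = min(1, 1 − 0.000 + 1.000) = min(1, 2.000) = 1.000
(((c <-> c) -> b) \/ b) \/ ((~(c <-> b) & a) -> (c <-> c)) = max(0.348, 1.000) = 1.000

1.000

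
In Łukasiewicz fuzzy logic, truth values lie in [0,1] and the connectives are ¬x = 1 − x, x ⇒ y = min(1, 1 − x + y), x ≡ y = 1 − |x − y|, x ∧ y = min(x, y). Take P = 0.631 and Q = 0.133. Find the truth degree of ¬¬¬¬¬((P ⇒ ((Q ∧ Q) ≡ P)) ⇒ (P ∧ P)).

Q ∧ Q = min(0.133, 0.133) = 0.133
(Q ∧ Q) ≡ P = 1 − |0.133 − 0.631| = 1 − 0.498 = 0.502
P ⇒ ((Q ∧ Q) ≡ P) = min(1, 1 − 0.631 + 0.502) = min(1, 0.871) = 0.871
P ∧ P = min(0.631, 0.631) = 0.631
(P ⇒ ((Q ∧ Q) ≡ P)) ⇒ (P ∧ P) = min(1, 1 − 0.871 + 0.631) = min(1, 0.760) = 0.760
¬((P ⇒ ((Q ∧ Q) ≡ P)) ⇒ (P ∧ P)) = 1 − 0.760 = 0.240
¬¬((P ⇒ ((Q ∧ Q) ≡ P)) ⇒ (P ∧ P)) = 1 − 0.240 = 0.760
¬¬¬((P ⇒ ((Q ∧ Q) ≡ P)) ⇒ (P ∧ P)) = 1 − 0.760 = 0.240
¬¬¬¬((P ⇒ ((Q ∧ Q) ≡ P)) ⇒ (P ∧ P)) = 1 − 0.240 = 0.760
¬¬¬¬¬((P ⇒ ((Q ∧ Q) ≡ P)) ⇒ (P ∧ P)) = 1 − 0.760 = 0.240

0.240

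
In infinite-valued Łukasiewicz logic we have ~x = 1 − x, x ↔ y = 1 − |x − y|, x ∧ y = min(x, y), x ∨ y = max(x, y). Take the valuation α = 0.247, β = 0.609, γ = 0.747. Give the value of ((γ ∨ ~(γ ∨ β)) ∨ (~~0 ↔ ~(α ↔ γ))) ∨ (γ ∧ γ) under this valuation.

0.747

γ ∨ β = max(0.747, 0.609) = 0.747
~(γ ∨ β) = 1 − 0.747 = 0.253
γ ∨ ~(γ ∨ β) = max(0.747, 0.253) = 0.747
~0 = 1 − 0.000 = 1.000
~~0 = 1 − 1.000 = 0.000
α ↔ γ = 1 − |0.247 − 0.747| = 1 − 0.500 = 0.500
~(α ↔ γ) = 1 − 0.500 = 0.500
~~0 ↔ ~(α ↔ γ) = 1 − |0.000 − 0.500| = 1 − 0.500 = 0.500
(γ ∨ ~(γ ∨ β)) ∨ (~~0 ↔ ~(α ↔ γ)) = max(0.747, 0.500) = 0.747
γ ∧ γ = min(0.747, 0.747) = 0.747
((γ ∨ ~(γ ∨ β)) ∨ (~~0 ↔ ~(α ↔ γ))) ∨ (γ ∧ γ) = max(0.747, 0.747) = 0.747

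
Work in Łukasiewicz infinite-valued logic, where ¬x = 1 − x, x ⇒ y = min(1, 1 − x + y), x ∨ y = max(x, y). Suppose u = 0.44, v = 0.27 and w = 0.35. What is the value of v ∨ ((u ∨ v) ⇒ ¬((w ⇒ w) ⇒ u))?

1.00

u ∨ v = max(0.44, 0.27) = 0.44
w ⇒ w = min(1, 1 − 0.35 + 0.35) = min(1, 1.00) = 1.00
(w ⇒ w) ⇒ u = min(1, 1 − 1.00 + 0.44) = min(1, 0.44) = 0.44
¬((w ⇒ w) ⇒ u) = 1 − 0.44 = 0.56
(u ∨ v) ⇒ ¬((w ⇒ w) ⇒ u) = min(1, 1 − 0.44 + 0.56) = min(1, 1.12) = 1.00
v ∨ ((u ∨ v) ⇒ ¬((w ⇒ w) ⇒ u)) = max(0.27, 1.00) = 1.00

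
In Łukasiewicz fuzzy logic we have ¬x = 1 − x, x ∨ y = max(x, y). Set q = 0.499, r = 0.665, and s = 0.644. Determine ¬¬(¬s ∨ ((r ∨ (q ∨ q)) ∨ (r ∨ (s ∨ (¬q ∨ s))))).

¬s = 1 − 0.644 = 0.356
q ∨ q = max(0.499, 0.499) = 0.499
r ∨ (q ∨ q) = max(0.665, 0.499) = 0.665
¬q = 1 − 0.499 = 0.501
¬q ∨ s = max(0.501, 0.644) = 0.644
s ∨ (¬q ∨ s) = max(0.644, 0.644) = 0.644
r ∨ (s ∨ (¬q ∨ s)) = max(0.665, 0.644) = 0.665
(r ∨ (q ∨ q)) ∨ (r ∨ (s ∨ (¬q ∨ s))) = max(0.665, 0.665) = 0.665
¬s ∨ ((r ∨ (q ∨ q)) ∨ (r ∨ (s ∨ (¬q ∨ s)))) = max(0.356, 0.665) = 0.665
¬(¬s ∨ ((r ∨ (q ∨ q)) ∨ (r ∨ (s ∨ (¬q ∨ s))))) = 1 − 0.665 = 0.335
¬¬(¬s ∨ ((r ∨ (q ∨ q)) ∨ (r ∨ (s ∨ (¬q ∨ s))))) = 1 − 0.335 = 0.665

0.665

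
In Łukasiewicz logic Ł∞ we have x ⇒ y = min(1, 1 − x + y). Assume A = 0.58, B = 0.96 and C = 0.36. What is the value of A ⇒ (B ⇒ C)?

0.82

B ⇒ C = min(1, 1 − 0.96 + 0.36) = min(1, 0.40) = 0.40
A ⇒ (B ⇒ C) = min(1, 1 − 0.58 + 0.40) = min(1, 0.82) = 0.82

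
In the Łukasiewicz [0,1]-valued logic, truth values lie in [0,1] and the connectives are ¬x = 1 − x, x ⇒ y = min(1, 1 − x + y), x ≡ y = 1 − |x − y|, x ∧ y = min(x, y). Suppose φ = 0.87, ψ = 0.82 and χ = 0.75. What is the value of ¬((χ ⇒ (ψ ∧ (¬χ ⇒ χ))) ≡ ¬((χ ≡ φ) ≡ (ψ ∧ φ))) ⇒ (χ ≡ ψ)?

¬χ = 1 − 0.75 = 0.25
¬χ ⇒ χ = min(1, 1 − 0.25 + 0.75) = min(1, 1.50) = 1.00
ψ ∧ (¬χ ⇒ χ) = min(0.82, 1.00) = 0.82
χ ⇒ (ψ ∧ (¬χ ⇒ χ)) = min(1, 1 − 0.75 + 0.82) = min(1, 1.07) = 1.00
χ ≡ φ = 1 − |0.75 − 0.87| = 1 − 0.12 = 0.88
ψ ∧ φ = min(0.82, 0.87) = 0.82
(χ ≡ φ) ≡ (ψ ∧ φ) = 1 − |0.88 − 0.82| = 1 − 0.06 = 0.94
¬((χ ≡ φ) ≡ (ψ ∧ φ)) = 1 − 0.94 = 0.06
(χ ⇒ (ψ ∧ (¬χ ⇒ χ))) ≡ ¬((χ ≡ φ) ≡ (ψ ∧ φ)) = 1 − |1.00 − 0.06| = 1 − 0.94 = 0.06
¬((χ ⇒ (ψ ∧ (¬χ ⇒ χ))) ≡ ¬((χ ≡ φ) ≡ (ψ ∧ φ))) = 1 − 0.06 = 0.94
χ ≡ ψ = 1 − |0.75 − 0.82| = 1 − 0.07 = 0.93
¬((χ ⇒ (ψ ∧ (¬χ ⇒ χ))) ≡ ¬((χ ≡ φ) ≡ (ψ ∧ φ))) ⇒ (χ ≡ ψ) = min(1, 1 − 0.94 + 0.93) = min(1, 0.99) = 0.99

0.99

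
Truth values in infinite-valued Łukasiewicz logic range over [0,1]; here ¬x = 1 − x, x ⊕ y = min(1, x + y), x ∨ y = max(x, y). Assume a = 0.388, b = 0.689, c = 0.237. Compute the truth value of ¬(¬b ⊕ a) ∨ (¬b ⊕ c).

0.548

¬b = 1 − 0.689 = 0.311
¬b ⊕ a = min(1, 0.311 + 0.388) = min(1, 0.699) = 0.699
¬(¬b ⊕ a) = 1 − 0.699 = 0.301
¬b ⊕ c = min(1, 0.311 + 0.237) = min(1, 0.548) = 0.548
¬(¬b ⊕ a) ∨ (¬b ⊕ c) = max(0.301, 0.548) = 0.548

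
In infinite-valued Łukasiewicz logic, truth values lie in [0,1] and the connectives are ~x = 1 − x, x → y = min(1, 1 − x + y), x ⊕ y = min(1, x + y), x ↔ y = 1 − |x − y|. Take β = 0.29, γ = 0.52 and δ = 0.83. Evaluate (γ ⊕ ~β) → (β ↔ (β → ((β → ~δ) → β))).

~β = 1 − 0.29 = 0.71
γ ⊕ ~β = min(1, 0.52 + 0.71) = min(1, 1.23) = 1.00
~δ = 1 − 0.83 = 0.17
β → ~δ = min(1, 1 − 0.29 + 0.17) = min(1, 0.88) = 0.88
(β → ~δ) → β = min(1, 1 − 0.88 + 0.29) = min(1, 0.41) = 0.41
β → ((β → ~δ) → β) = min(1, 1 − 0.29 + 0.41) = min(1, 1.12) = 1.00
β ↔ (β → ((β → ~δ) → β)) = 1 − |0.29 − 1.00| = 1 − 0.71 = 0.29
(γ ⊕ ~β) → (β ↔ (β → ((β → ~δ) → β))) = min(1, 1 − 1.00 + 0.29) = min(1, 0.29) = 0.29

0.29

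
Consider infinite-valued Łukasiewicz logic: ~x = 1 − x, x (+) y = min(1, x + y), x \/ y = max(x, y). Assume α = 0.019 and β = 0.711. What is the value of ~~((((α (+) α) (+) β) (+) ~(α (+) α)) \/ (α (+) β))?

α (+) α = min(1, 0.019 + 0.019) = min(1, 0.038) = 0.038
(α (+) α) (+) β = min(1, 0.038 + 0.711) = min(1, 0.749) = 0.749
~(α (+) α) = 1 − 0.038 = 0.962
((α (+) α) (+) β) (+) ~(α (+) α) = min(1, 0.749 + 0.962) = min(1, 1.711) = 1.000
α (+) β = min(1, 0.019 + 0.711) = min(1, 0.730) = 0.730
(((α (+) α) (+) β) (+) ~(α (+) α)) \/ (α (+) β) = max(1.000, 0.730) = 1.000
~((((α (+) α) (+) β) (+) ~(α (+) α)) \/ (α (+) β)) = 1 − 1.000 = 0.000
~~((((α (+) α) (+) β) (+) ~(α (+) α)) \/ (α (+) β)) = 1 − 0.000 = 1.000

1.000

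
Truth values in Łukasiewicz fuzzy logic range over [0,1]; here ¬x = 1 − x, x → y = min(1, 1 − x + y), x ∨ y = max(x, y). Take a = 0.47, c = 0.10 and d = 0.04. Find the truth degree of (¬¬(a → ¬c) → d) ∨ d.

0.04

¬c = 1 − 0.10 = 0.90
a → ¬c = min(1, 1 − 0.47 + 0.90) = min(1, 1.43) = 1.00
¬(a → ¬c) = 1 − 1.00 = 0.00
¬¬(a → ¬c) = 1 − 0.00 = 1.00
¬¬(a → ¬c) → d = min(1, 1 − 1.00 + 0.04) = min(1, 0.04) = 0.04
(¬¬(a → ¬c) → d) ∨ d = max(0.04, 0.04) = 0.04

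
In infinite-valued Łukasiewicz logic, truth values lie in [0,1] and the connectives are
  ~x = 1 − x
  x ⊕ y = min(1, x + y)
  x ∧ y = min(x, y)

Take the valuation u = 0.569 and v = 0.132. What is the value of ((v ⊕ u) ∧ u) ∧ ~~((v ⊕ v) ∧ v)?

0.132

v ⊕ u = min(1, 0.132 + 0.569) = min(1, 0.701) = 0.701
(v ⊕ u) ∧ u = min(0.701, 0.569) = 0.569
v ⊕ v = min(1, 0.132 + 0.132) = min(1, 0.264) = 0.264
(v ⊕ v) ∧ v = min(0.264, 0.132) = 0.132
~((v ⊕ v) ∧ v) = 1 − 0.132 = 0.868
~~((v ⊕ v) ∧ v) = 1 − 0.868 = 0.132
((v ⊕ u) ∧ u) ∧ ~~((v ⊕ v) ∧ v) = min(0.569, 0.132) = 0.132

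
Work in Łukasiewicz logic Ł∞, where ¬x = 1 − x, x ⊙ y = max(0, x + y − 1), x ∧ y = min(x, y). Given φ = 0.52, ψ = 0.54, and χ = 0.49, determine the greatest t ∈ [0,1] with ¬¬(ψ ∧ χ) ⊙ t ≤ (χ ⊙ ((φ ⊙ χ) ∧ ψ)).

ψ ∧ χ = min(0.54, 0.49) = 0.49
¬(ψ ∧ χ) = 1 − 0.49 = 0.51
¬¬(ψ ∧ χ) = 1 − 0.51 = 0.49
So the left factor is ¬¬(ψ ∧ χ) = 0.49.
φ ⊙ χ = max(0, 0.52 + 0.49 − 1) = max(0, 0.01) = 0.01
(φ ⊙ χ) ∧ ψ = min(0.01, 0.54) = 0.01
χ ⊙ ((φ ⊙ χ) ∧ ψ) = max(0, 0.49 + 0.01 − 1) = max(0, -0.50) = 0.00
So the right-hand bound is χ ⊙ ((φ ⊙ χ) ∧ ψ) = 0.00.
The residuum of the Łukasiewicz t-norm gives the supremum: min(1, 1 − 0.49 + 0.00).
1 − 0.49 + 0.00 = 0.51, so t = min(1, 0.51) = 0.51.
Check: 0.49 ⊙ 0.51 = max(0, 0.00) = 0.00 ≤ 0.00.

0.51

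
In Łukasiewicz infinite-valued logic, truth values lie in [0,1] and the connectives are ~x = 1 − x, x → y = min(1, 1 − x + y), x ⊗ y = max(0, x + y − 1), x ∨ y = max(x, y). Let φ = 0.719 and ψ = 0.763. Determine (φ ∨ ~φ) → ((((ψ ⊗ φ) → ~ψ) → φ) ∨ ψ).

1.000

~φ = 1 − 0.719 = 0.281
φ ∨ ~φ = max(0.719, 0.281) = 0.719
ψ ⊗ φ = max(0, 0.763 + 0.719 − 1) = max(0, 0.482) = 0.482
~ψ = 1 − 0.763 = 0.237
(ψ ⊗ φ) → ~ψ = min(1, 1 − 0.482 + 0.237) = min(1, 0.755) = 0.755
((ψ ⊗ φ) → ~ψ) → φ = min(1, 1 − 0.755 + 0.719) = min(1, 0.964) = 0.964
(((ψ ⊗ φ) → ~ψ) → φ) ∨ ψ = max(0.964, 0.763) = 0.964
(φ ∨ ~φ) → ((((ψ ⊗ φ) → ~ψ) → φ) ∨ ψ) = min(1, 1 − 0.719 + 0.964) = min(1, 1.245) = 1.000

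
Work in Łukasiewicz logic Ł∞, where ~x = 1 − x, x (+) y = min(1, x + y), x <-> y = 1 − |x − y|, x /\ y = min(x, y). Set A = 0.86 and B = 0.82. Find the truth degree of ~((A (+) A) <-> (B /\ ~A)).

A (+) A = min(1, 0.86 + 0.86) = min(1, 1.72) = 1.00
~A = 1 − 0.86 = 0.14
B /\ ~A = min(0.82, 0.14) = 0.14
(A (+) A) <-> (B /\ ~A) = 1 − |1.00 − 0.14| = 1 − 0.86 = 0.14
~((A (+) A) <-> (B /\ ~A)) = 1 − 0.14 = 0.86

0.86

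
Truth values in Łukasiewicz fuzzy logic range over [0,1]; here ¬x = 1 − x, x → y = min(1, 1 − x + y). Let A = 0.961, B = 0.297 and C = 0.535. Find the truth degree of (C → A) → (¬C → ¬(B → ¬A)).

0.793

C → A = min(1, 1 − 0.535 + 0.961) = min(1, 1.426) = 1.000
¬C = 1 − 0.535 = 0.465
¬A = 1 − 0.961 = 0.039
B → ¬A = min(1, 1 − 0.297 + 0.039) = min(1, 0.742) = 0.742
¬(B → ¬A) = 1 − 0.742 = 0.258
¬C → ¬(B → ¬A) = min(1, 1 − 0.465 + 0.258) = min(1, 0.793) = 0.793
(C → A) → (¬C → ¬(B → ¬A)) = min(1, 1 − 1.000 + 0.793) = min(1, 0.793) = 0.793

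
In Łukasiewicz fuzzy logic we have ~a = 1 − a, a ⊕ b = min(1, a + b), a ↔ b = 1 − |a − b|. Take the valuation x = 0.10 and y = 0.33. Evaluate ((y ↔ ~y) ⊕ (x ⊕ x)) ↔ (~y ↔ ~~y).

0.80

~y = 1 − 0.33 = 0.67
y ↔ ~y = 1 − |0.33 − 0.67| = 1 − 0.34 = 0.66
x ⊕ x = min(1, 0.10 + 0.10) = min(1, 0.20) = 0.20
(y ↔ ~y) ⊕ (x ⊕ x) = min(1, 0.66 + 0.20) = min(1, 0.86) = 0.86
~~y = 1 − 0.67 = 0.33
~y ↔ ~~y = 1 − |0.67 − 0.33| = 1 − 0.34 = 0.66
((y ↔ ~y) ⊕ (x ⊕ x)) ↔ (~y ↔ ~~y) = 1 − |0.86 − 0.66| = 1 − 0.20 = 0.80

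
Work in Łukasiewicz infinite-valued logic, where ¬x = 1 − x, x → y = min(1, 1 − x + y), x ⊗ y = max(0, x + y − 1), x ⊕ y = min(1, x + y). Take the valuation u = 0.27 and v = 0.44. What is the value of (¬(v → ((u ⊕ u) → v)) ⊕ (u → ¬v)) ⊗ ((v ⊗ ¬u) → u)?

1.00

u ⊕ u = min(1, 0.27 + 0.27) = min(1, 0.54) = 0.54
(u ⊕ u) → v = min(1, 1 − 0.54 + 0.44) = min(1, 0.90) = 0.90
v → ((u ⊕ u) → v) = min(1, 1 − 0.44 + 0.90) = min(1, 1.46) = 1.00
¬(v → ((u ⊕ u) → v)) = 1 − 1.00 = 0.00
¬v = 1 − 0.44 = 0.56
u → ¬v = min(1, 1 − 0.27 + 0.56) = min(1, 1.29) = 1.00
¬(v → ((u ⊕ u) → v)) ⊕ (u → ¬v) = min(1, 0.00 + 1.00) = min(1, 1.00) = 1.00
¬u = 1 − 0.27 = 0.73
v ⊗ ¬u = max(0, 0.44 + 0.73 − 1) = max(0, 0.17) = 0.17
(v ⊗ ¬u) → u = min(1, 1 − 0.17 + 0.27) = min(1, 1.10) = 1.00
(¬(v → ((u ⊕ u) → v)) ⊕ (u → ¬v)) ⊗ ((v ⊗ ¬u) → u) = max(0, 1.00 + 1.00 − 1) = max(0, 1.00) = 1.00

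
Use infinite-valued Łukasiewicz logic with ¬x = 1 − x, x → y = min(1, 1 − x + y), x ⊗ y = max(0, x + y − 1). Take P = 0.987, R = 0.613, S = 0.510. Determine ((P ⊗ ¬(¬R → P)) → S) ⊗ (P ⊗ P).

¬R = 1 − 0.613 = 0.387
¬R → P = min(1, 1 − 0.387 + 0.987) = min(1, 1.600) = 1.000
¬(¬R → P) = 1 − 1.000 = 0.000
P ⊗ ¬(¬R → P) = max(0, 0.987 + 0.000 − 1) = max(0, -0.013) = 0.000
(P ⊗ ¬(¬R → P)) → S = min(1, 1 − 0.000 + 0.510) = min(1, 1.510) = 1.000
P ⊗ P = max(0, 0.987 + 0.987 − 1) = max(0, 0.974) = 0.974
((P ⊗ ¬(¬R → P)) → S) ⊗ (P ⊗ P) = max(0, 1.000 + 0.974 − 1) = max(0, 0.974) = 0.974

0.974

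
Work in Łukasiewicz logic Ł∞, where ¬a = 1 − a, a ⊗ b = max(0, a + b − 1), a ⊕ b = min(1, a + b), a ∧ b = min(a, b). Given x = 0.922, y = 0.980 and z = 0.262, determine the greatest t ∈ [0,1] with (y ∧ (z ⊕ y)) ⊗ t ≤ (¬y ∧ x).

z ⊕ y = min(1, 0.262 + 0.980) = min(1, 1.242) = 1.000
y ∧ (z ⊕ y) = min(0.980, 1.000) = 0.980
So the left factor is y ∧ (z ⊕ y) = 0.980.
¬y = 1 − 0.980 = 0.020
¬y ∧ x = min(0.020, 0.922) = 0.020
So the right-hand bound is ¬y ∧ x = 0.020.
The residuum of the Łukasiewicz t-norm gives the supremum: min(1, 1 − 0.980 + 0.020).
1 − 0.980 + 0.020 = 0.040, so t = min(1, 0.040) = 0.040.
Check: 0.980 ⊗ 0.040 = max(0, 0.020) = 0.020 ≤ 0.020.

0.040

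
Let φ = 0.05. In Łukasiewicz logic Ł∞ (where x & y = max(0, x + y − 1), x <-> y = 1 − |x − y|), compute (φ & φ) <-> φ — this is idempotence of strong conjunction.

0.95

φ & φ = max(0, 0.05 + 0.05 − 1) = max(0, -0.90) = 0.00
(φ & φ) <-> φ = 1 − |0.00 − 0.05| = 1 − 0.05 = 0.95
(The value 0.95 < 1 shows this instance is not satisfied; fails in Ł∞ since a ⊗ a = max(0, 2a−1) ≠ a in general.)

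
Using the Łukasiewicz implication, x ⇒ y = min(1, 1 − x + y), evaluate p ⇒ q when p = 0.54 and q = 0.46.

p ⇒ q = min(1, 1 − 0.54 + 0.46) = min(1, 0.92) = 0.92
For comparison, the Gödel implication (1 if x ≤ y else y) would give 0.46.

0.92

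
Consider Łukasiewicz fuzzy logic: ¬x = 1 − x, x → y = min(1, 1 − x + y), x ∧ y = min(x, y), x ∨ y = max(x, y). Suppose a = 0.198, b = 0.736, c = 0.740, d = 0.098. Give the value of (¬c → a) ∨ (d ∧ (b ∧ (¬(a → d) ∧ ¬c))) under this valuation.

¬c = 1 − 0.740 = 0.260
¬c → a = min(1, 1 − 0.260 + 0.198) = min(1, 0.938) = 0.938
a → d = min(1, 1 − 0.198 + 0.098) = min(1, 0.900) = 0.900
¬(a → d) = 1 − 0.900 = 0.100
¬(a → d) ∧ ¬c = min(0.100, 0.260) = 0.100
b ∧ (¬(a → d) ∧ ¬c) = min(0.736, 0.100) = 0.100
d ∧ (b ∧ (¬(a → d) ∧ ¬c)) = min(0.098, 0.100) = 0.098
(¬c → a) ∨ (d ∧ (b ∧ (¬(a → d) ∧ ¬c))) = max(0.938, 0.098) = 0.938

0.938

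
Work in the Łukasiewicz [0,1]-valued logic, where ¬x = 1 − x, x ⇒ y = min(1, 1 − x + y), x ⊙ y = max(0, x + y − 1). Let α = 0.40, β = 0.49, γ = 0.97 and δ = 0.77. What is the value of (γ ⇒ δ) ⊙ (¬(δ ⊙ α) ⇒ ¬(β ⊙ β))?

γ ⇒ δ = min(1, 1 − 0.97 + 0.77) = min(1, 0.80) = 0.80
δ ⊙ α = max(0, 0.77 + 0.40 − 1) = max(0, 0.17) = 0.17
¬(δ ⊙ α) = 1 − 0.17 = 0.83
β ⊙ β = max(0, 0.49 + 0.49 − 1) = max(0, -0.02) = 0.00
¬(β ⊙ β) = 1 − 0.00 = 1.00
¬(δ ⊙ α) ⇒ ¬(β ⊙ β) = min(1, 1 − 0.83 + 1.00) = min(1, 1.17) = 1.00
(γ ⇒ δ) ⊙ (¬(δ ⊙ α) ⇒ ¬(β ⊙ β)) = max(0, 0.80 + 1.00 − 1) = max(0, 0.80) = 0.80

0.80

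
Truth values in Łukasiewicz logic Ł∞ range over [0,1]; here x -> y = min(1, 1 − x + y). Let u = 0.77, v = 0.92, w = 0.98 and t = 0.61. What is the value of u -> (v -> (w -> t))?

w -> t = min(1, 1 − 0.98 + 0.61) = min(1, 0.63) = 0.63
v -> (w -> t) = min(1, 1 − 0.92 + 0.63) = min(1, 0.71) = 0.71
u -> (v -> (w -> t)) = min(1, 1 − 0.77 + 0.71) = min(1, 0.94) = 0.94

0.94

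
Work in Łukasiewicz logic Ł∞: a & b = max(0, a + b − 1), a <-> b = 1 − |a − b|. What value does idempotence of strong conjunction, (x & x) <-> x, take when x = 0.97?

0.97

x & x = max(0, 0.97 + 0.97 − 1) = max(0, 0.94) = 0.94
(x & x) <-> x = 1 − |0.94 − 0.97| = 1 − 0.03 = 0.97
(The value 0.97 < 1 shows this instance is not satisfied; fails in Ł∞ since a ⊗ a = max(0, 2a−1) ≠ a in general.)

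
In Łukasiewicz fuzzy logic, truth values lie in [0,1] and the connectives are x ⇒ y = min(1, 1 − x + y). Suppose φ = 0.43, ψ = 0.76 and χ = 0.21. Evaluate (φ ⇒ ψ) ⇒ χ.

φ ⇒ ψ = min(1, 1 − 0.43 + 0.76) = min(1, 1.33) = 1.00
(φ ⇒ ψ) ⇒ χ = min(1, 1 − 1.00 + 0.21) = min(1, 0.21) = 0.21

0.21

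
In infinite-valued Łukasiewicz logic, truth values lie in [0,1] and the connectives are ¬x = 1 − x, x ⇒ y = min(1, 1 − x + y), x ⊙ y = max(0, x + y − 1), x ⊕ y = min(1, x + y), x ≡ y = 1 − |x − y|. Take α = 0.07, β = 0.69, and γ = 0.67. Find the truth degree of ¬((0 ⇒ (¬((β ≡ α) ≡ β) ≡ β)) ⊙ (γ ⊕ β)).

0.00

β ≡ α = 1 − |0.69 − 0.07| = 1 − 0.62 = 0.38
(β ≡ α) ≡ β = 1 − |0.38 − 0.69| = 1 − 0.31 = 0.69
¬((β ≡ α) ≡ β) = 1 − 0.69 = 0.31
¬((β ≡ α) ≡ β) ≡ β = 1 − |0.31 − 0.69| = 1 − 0.38 = 0.62
0 ⇒ (¬((β ≡ α) ≡ β) ≡ β) = min(1, 1 − 0.00 + 0.62) = min(1, 1.62) = 1.00
γ ⊕ β = min(1, 0.67 + 0.69) = min(1, 1.36) = 1.00
(0 ⇒ (¬((β ≡ α) ≡ β) ≡ β)) ⊙ (γ ⊕ β) = max(0, 1.00 + 1.00 − 1) = max(0, 1.00) = 1.00
¬((0 ⇒ (¬((β ≡ α) ≡ β) ≡ β)) ⊙ (γ ⊕ β)) = 1 − 1.00 = 0.00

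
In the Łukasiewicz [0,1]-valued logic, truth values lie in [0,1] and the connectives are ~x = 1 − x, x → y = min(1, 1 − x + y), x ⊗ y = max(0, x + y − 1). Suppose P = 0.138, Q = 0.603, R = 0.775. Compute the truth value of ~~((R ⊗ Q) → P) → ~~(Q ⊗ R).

0.618

R ⊗ Q = max(0, 0.775 + 0.603 − 1) = max(0, 0.378) = 0.378
(R ⊗ Q) → P = min(1, 1 − 0.378 + 0.138) = min(1, 0.760) = 0.760
~((R ⊗ Q) → P) = 1 − 0.760 = 0.240
~~((R ⊗ Q) → P) = 1 − 0.240 = 0.760
Q ⊗ R = max(0, 0.603 + 0.775 − 1) = max(0, 0.378) = 0.378
~(Q ⊗ R) = 1 − 0.378 = 0.622
~~(Q ⊗ R) = 1 − 0.622 = 0.378
~~((R ⊗ Q) → P) → ~~(Q ⊗ R) = min(1, 1 − 0.760 + 0.378) = min(1, 0.618) = 0.618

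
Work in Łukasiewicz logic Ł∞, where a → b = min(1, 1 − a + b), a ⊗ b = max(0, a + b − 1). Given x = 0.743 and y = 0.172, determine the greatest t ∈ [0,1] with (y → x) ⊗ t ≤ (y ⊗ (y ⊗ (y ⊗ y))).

y → x = min(1, 1 − 0.172 + 0.743) = min(1, 1.571) = 1.000
So the left factor is y → x = 1.000.
y ⊗ y = max(0, 0.172 + 0.172 − 1) = max(0, -0.656) = 0.000
y ⊗ (y ⊗ y) = max(0, 0.172 + 0.000 − 1) = max(0, -0.828) = 0.000
y ⊗ (y ⊗ (y ⊗ y)) = max(0, 0.172 + 0.000 − 1) = max(0, -0.828) = 0.000
So the right-hand bound is y ⊗ (y ⊗ (y ⊗ y)) = 0.000.
The residuum of the Łukasiewicz t-norm gives the supremum: min(1, 1 − 1.000 + 0.000).
1 − 1.000 + 0.000 = 0.000, so t = min(1, 0.000) = 0.000.
Check: 1.000 ⊗ 0.000 = max(0, 0.000) = 0.000 ≤ 0.000.

0.000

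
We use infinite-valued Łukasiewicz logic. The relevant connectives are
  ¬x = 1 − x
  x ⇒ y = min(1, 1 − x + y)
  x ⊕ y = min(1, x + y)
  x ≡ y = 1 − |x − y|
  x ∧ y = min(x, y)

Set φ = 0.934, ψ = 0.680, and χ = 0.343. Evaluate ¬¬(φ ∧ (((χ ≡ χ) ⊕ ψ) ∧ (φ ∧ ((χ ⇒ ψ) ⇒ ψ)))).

χ ≡ χ = 1 − |0.343 − 0.343| = 1 − 0.000 = 1.000
(χ ≡ χ) ⊕ ψ = min(1, 1.000 + 0.680) = min(1, 1.680) = 1.000
χ ⇒ ψ = min(1, 1 − 0.343 + 0.680) = min(1, 1.337) = 1.000
(χ ⇒ ψ) ⇒ ψ = min(1, 1 − 1.000 + 0.680) = min(1, 0.680) = 0.680
φ ∧ ((χ ⇒ ψ) ⇒ ψ) = min(0.934, 0.680) = 0.680
((χ ≡ χ) ⊕ ψ) ∧ (φ ∧ ((χ ⇒ ψ) ⇒ ψ)) = min(1.000, 0.680) = 0.680
φ ∧ (((χ ≡ χ) ⊕ ψ) ∧ (φ ∧ ((χ ⇒ ψ) ⇒ ψ))) = min(0.934, 0.680) = 0.680
¬(φ ∧ (((χ ≡ χ) ⊕ ψ) ∧ (φ ∧ ((χ ⇒ ψ) ⇒ ψ)))) = 1 − 0.680 = 0.320
¬¬(φ ∧ (((χ ≡ χ) ⊕ ψ) ∧ (φ ∧ ((χ ⇒ ψ) ⇒ ψ)))) = 1 − 0.320 = 0.680

0.680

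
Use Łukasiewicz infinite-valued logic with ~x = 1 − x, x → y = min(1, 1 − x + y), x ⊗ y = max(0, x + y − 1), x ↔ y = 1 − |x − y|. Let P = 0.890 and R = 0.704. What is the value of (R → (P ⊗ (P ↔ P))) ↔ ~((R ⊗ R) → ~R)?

P ↔ P = 1 − |0.890 − 0.890| = 1 − 0.000 = 1.000
P ⊗ (P ↔ P) = max(0, 0.890 + 1.000 − 1) = max(0, 0.890) = 0.890
R → (P ⊗ (P ↔ P)) = min(1, 1 − 0.704 + 0.890) = min(1, 1.186) = 1.000
R ⊗ R = max(0, 0.704 + 0.704 − 1) = max(0, 0.408) = 0.408
~R = 1 − 0.704 = 0.296
(R ⊗ R) → ~R = min(1, 1 − 0.408 + 0.296) = min(1, 0.888) = 0.888
~((R ⊗ R) → ~R) = 1 − 0.888 = 0.112
(R → (P ⊗ (P ↔ P))) ↔ ~((R ⊗ R) → ~R) = 1 − |1.000 − 0.112| = 1 − 0.888 = 0.112

0.112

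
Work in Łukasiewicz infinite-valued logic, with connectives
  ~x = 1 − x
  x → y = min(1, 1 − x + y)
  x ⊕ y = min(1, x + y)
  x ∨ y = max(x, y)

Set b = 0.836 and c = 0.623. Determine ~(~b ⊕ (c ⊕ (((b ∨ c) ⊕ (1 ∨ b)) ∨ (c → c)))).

~b = 1 − 0.836 = 0.164
b ∨ c = max(0.836, 0.623) = 0.836
1 ∨ b = max(1.000, 0.836) = 1.000
(b ∨ c) ⊕ (1 ∨ b) = min(1, 0.836 + 1.000) = min(1, 1.836) = 1.000
c → c = min(1, 1 − 0.623 + 0.623) = min(1, 1.000) = 1.000
((b ∨ c) ⊕ (1 ∨ b)) ∨ (c → c) = max(1.000, 1.000) = 1.000
c ⊕ (((b ∨ c) ⊕ (1 ∨ b)) ∨ (c → c)) = min(1, 0.623 + 1.000) = min(1, 1.623) = 1.000
~b ⊕ (c ⊕ (((b ∨ c) ⊕ (1 ∨ b)) ∨ (c → c))) = min(1, 0.164 + 1.000) = min(1, 1.164) = 1.000
~(~b ⊕ (c ⊕ (((b ∨ c) ⊕ (1 ∨ b)) ∨ (c → c)))) = 1 − 1.000 = 0.000

0.000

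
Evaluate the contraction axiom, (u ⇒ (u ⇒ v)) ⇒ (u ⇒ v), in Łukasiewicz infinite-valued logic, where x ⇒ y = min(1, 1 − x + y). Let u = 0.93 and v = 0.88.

u ⇒ v = min(1, 1 − 0.93 + 0.88) = min(1, 0.95) = 0.95
u ⇒ (u ⇒ v) = min(1, 1 − 0.93 + 0.95) = min(1, 1.02) = 1.00
(u ⇒ (u ⇒ v)) ⇒ (u ⇒ v) = min(1, 1 − 1.00 + 0.95) = min(1, 0.95) = 0.95
(The value 0.95 < 1 shows this instance is not satisfied; fails in Ł∞ (the t-norm is not idempotent).)

0.95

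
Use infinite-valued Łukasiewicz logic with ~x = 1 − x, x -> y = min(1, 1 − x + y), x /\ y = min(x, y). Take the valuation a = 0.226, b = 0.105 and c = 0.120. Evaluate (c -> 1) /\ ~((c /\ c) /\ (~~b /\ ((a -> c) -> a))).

c -> 1 = min(1, 1 − 0.120 + 1.000) = min(1, 1.880) = 1.000
c /\ c = min(0.120, 0.120) = 0.120
~b = 1 − 0.105 = 0.895
~~b = 1 − 0.895 = 0.105
a -> c = min(1, 1 − 0.226 + 0.120) = min(1, 0.894) = 0.894
(a -> c) -> a = min(1, 1 − 0.894 + 0.226) = min(1, 0.332) = 0.332
~~b /\ ((a -> c) -> a) = min(0.105, 0.332) = 0.105
(c /\ c) /\ (~~b /\ ((a -> c) -> a)) = min(0.120, 0.105) = 0.105
~((c /\ c) /\ (~~b /\ ((a -> c) -> a))) = 1 − 0.105 = 0.895
(c -> 1) /\ ~((c /\ c) /\ (~~b /\ ((a -> c) -> a))) = min(1.000, 0.895) = 0.895

0.895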